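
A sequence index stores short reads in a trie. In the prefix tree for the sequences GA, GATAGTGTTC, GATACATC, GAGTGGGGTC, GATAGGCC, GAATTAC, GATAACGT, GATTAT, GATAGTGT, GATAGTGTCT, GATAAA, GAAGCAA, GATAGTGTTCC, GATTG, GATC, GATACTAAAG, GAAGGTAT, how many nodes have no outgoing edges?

14

Leaves are exactly the stored words that no other stored word extends.
Those words: "GAAGCAA", "GAAGGTAT", "GAATTAC", "GAGTGGGGTC", "GATAAA", "GATAACGT", "GATACATC", "GATACTAAAG", "GATAGGCC", "GATAGTGTCT", "GATAGTGTTCC", "GATC", "GATTAT", "GATTG"
Leaf count: 14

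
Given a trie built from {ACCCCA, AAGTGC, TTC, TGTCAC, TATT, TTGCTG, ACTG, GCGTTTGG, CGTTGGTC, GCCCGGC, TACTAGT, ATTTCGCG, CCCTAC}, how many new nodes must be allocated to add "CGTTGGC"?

1

The longest prefix of "CGTTGGC" already in the trie is "CGTTGG" (length 6).
So 7 − 6 = 1 new nodes.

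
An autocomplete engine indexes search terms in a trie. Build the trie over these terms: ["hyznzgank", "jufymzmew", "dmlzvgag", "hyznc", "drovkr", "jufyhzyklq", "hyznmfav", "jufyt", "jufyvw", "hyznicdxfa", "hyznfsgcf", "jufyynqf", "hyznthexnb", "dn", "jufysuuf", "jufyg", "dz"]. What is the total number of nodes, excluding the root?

73

Trace insertions, counting only characters that open a new branch:
  "hyznzgank" → 9 new (h, y, z, n, z, g, a, n, k)
  "jufymzmew" → 9 new (j, u, f, y, m, z, m, e, w)
  "dmlzvgag" → 8 new (d, m, l, z, v, g, a, g)
  "hyznc" → prefix "hyzn" already present; 1 new (c)
  "drovkr" → prefix "d" already present; 5 new (r, o, v, k, r)
  "jufyhzyklq" → prefix "jufy" already present; 6 new (h, z, y, k, l, q)
  "hyznmfav" → prefix "hyzn" already present; 4 new (m, f, a, v)
  "jufyt" → prefix "jufy" already present; 1 new (t)
  "jufyvw" → prefix "jufy" already present; 2 new (v, w)
  "hyznicdxfa" → prefix "hyzn" already present; 6 new (i, c, d, x, f, a)
  "hyznfsgcf" → prefix "hyzn" already present; 5 new (f, s, g, c, f)
  "jufyynqf" → prefix "jufy" already present; 4 new (y, n, q, f)
  "hyznthexnb" → prefix "hyzn" already present; 6 new (t, h, e, x, n, b)
  "dn" → prefix "d" already present; 1 new (n)
  "jufysuuf" → prefix "jufy" already present; 4 new (s, u, u, f)
  "jufyg" → prefix "jufy" already present; 1 new (g)
  "dz" → prefix "d" already present; 1 new (z)
Total nodes = 9 + 9 + 8 + 1 + 5 + 6 + 4 + 1 + 2 + 6 + 5 + 4 + 6 + 1 + 4 + 1 + 1 = 73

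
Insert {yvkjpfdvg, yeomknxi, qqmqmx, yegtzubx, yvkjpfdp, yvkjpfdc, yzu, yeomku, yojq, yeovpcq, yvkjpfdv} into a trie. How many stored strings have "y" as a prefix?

Filter for entries beginning with "y":
Matches: "yegtzubx", "yeomknxi", "yeomku", "yeovpcq", "yojq", "yvkjpfdc", "yvkjpfdp", "yvkjpfdv", "yvkjpfdvg", "yzu"
Count: 10

10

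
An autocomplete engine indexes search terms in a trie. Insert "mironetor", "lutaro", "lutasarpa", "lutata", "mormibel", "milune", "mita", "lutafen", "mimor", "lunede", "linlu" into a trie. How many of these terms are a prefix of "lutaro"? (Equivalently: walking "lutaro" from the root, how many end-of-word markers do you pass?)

1

Walk "lutaro" from the root; an end-of-word marker is hit whenever a stored word is a prefix of "lutaro".
Prefixes of the query that are stored words: "lutaro"
Count: 1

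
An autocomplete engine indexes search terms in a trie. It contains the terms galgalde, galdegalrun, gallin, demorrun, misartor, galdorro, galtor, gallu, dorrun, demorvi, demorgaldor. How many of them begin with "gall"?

2

Filter for entries beginning with "gall":
Matches: "gallin", "gallu"
Count: 2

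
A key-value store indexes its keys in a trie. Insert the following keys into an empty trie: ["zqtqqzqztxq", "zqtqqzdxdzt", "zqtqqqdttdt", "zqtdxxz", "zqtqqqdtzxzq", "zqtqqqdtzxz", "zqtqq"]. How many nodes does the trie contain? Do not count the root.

30

For each word, the new-node count is its length minus the longest prefix already in the trie:
  "zqtqqzqztxq" → 11 new (z, q, t, q, q, z, q, z, t, x, q)
  "zqtqqzdxdzt" → prefix "zqtqqz" already present; 5 new (d, x, d, z, t)
  "zqtqqqdttdt" → prefix "zqtqq" already present; 6 new (q, d, t, t, d, t)
  "zqtdxxz" → prefix "zqt" already present; 4 new (d, x, x, z)
  "zqtqqqdtzxzq" → prefix "zqtqqqdt" already present; 4 new (z, x, z, q)
  "zqtqqqdtzxz" → prefix "zqtqqqdtzxz" already present; 0 new (none)
  "zqtqq" → prefix "zqtqq" already present; 0 new (none)
Total nodes = 11 + 5 + 6 + 4 + 4 + 0 + 0 = 30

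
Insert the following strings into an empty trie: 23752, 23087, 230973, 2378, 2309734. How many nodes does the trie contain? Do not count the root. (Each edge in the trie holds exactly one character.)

Count nodes per top-level branch (shared prefixes stored once):
  '2'-branch (23087, 230973, 2309734, 23752, 2378): 13 nodes
Sum: 13

13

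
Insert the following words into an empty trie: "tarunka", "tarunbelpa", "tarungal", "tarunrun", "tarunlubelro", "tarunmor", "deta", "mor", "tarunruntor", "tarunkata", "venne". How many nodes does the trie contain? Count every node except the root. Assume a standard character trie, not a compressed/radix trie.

45

Trace insertions, counting only characters that open a new branch:
  "tarunka" → 7 new (t, a, r, u, n, k, a)
  "tarunbelpa" → prefix "tarun" already present; 5 new (b, e, l, p, a)
  "tarungal" → prefix "tarun" already present; 3 new (g, a, l)
  "tarunrun" → prefix "tarun" already present; 3 new (r, u, n)
  "tarunlubelro" → prefix "tarun" already present; 7 new (l, u, b, e, l, r, o)
  "tarunmor" → prefix "tarun" already present; 3 new (m, o, r)
  "deta" → 4 new (d, e, t, a)
  "mor" → 3 new (m, o, r)
  "tarunruntor" → prefix "tarunrun" already present; 3 new (t, o, r)
  "tarunkata" → prefix "tarunka" already present; 2 new (t, a)
  "venne" → 5 new (v, e, n, n, e)
Total nodes = 7 + 5 + 3 + 3 + 7 + 3 + 4 + 3 + 3 + 2 + 5 = 45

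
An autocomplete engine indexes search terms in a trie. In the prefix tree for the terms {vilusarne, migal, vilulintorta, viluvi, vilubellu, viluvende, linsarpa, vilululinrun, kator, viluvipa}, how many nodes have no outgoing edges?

Leaves are exactly the stored words that no other stored word extends.
Those words: "kator", "linsarpa", "migal", "vilubellu", "vilulintorta", "vilululinrun", "vilusarne", "viluvende", "viluvipa"
Leaf count: 9

9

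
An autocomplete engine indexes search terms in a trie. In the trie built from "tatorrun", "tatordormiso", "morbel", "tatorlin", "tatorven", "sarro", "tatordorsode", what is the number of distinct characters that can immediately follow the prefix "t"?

1

Follow the path "t" to its node, then look at its outgoing edges.
Characters that immediately follow "t" among the stored strings: {a}.
That node has 1 child edge.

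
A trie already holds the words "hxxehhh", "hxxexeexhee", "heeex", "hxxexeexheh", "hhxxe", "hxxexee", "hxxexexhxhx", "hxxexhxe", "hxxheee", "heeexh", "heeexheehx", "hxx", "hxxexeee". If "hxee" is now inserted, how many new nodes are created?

2

Walking "hxee" from the root, the first 2 characters ("hx") follow existing edges; "e" is the first miss.
So 4 − 2 = 2 new nodes.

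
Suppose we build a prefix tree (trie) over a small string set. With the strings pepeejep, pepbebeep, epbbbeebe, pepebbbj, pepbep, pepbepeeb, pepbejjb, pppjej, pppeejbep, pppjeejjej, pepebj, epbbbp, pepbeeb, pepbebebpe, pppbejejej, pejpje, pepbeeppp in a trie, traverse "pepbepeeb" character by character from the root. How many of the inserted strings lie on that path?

2

Walk "pepbepeeb" from the root; an end-of-word marker is hit whenever a stored word is a prefix of "pepbepeeb".
Prefixes of the query that are stored words: "pepbep", "pepbepeeb"
Count: 2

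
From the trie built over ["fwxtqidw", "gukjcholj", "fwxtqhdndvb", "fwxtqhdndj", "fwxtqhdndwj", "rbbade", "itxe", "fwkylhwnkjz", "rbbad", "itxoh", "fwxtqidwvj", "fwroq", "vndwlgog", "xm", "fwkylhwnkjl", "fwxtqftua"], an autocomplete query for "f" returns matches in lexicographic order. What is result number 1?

fwkylhwnkjl

DFS of the "f" subtree visits, in order: "fwkylhwnkjl", "fwkylhwnkjz", "fwroq", "fwxtqftua", "fwxtqhdndj", "fwxtqhdndvb", "fwxtqhdndwj", "fwxtqidw", "fwxtqidwvj"
Position 1: fwkylhwnkjl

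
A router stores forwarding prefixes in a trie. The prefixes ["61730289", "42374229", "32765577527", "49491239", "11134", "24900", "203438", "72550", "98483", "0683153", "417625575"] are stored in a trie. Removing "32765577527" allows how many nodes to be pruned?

Walk "32765577527" from the leaf back toward the root, removing each node that no remaining word uses.
No other word shares any prefix with "32765577527", so all 11 of its nodes go.
Nodes removed: 11

11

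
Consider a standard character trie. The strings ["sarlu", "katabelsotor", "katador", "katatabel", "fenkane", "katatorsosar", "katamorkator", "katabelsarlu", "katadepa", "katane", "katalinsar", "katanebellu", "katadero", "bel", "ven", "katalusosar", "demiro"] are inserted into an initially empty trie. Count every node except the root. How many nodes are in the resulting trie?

87

Count nodes per top-level branch (shared prefixes stored once):
  'b'-branch (bel): 3 nodes
  'd'-branch (demiro): 6 nodes
  'f'-branch (fenkane): 7 nodes
  'k'-branch (katabelsarlu, katabelsotor, katadepa, katadero, katador, katalinsar, katalusosar, katamorkator, katane, katanebellu, katatabel, katatorsosar): 63 nodes
  's'-branch (sarlu): 5 nodes
  'v'-branch (ven): 3 nodes
Sum: 87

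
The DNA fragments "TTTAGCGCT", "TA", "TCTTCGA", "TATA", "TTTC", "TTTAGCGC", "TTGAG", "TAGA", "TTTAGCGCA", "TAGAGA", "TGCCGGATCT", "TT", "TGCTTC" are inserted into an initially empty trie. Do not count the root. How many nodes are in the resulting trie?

39

For each word, the new-node count is its length minus the longest prefix already in the trie:
  "TTTAGCGCT" → 9 new (T, T, T, A, G, C, G, C, T)
  "TA" → prefix "T" already present; 1 new (A)
  "TCTTCGA" → prefix "T" already present; 6 new (C, T, T, C, G, A)
  "TATA" → prefix "TA" already present; 2 new (T, A)
  "TTTC" → prefix "TTT" already present; 1 new (C)
  "TTTAGCGC" → prefix "TTTAGCGC" already present; 0 new (none)
  "TTGAG" → prefix "TT" already present; 3 new (G, A, G)
  "TAGA" → prefix "TA" already present; 2 new (G, A)
  "TTTAGCGCA" → prefix "TTTAGCGC" already present; 1 new (A)
  "TAGAGA" → prefix "TAGA" already present; 2 new (G, A)
  "TGCCGGATCT" → prefix "T" already present; 9 new (G, C, C, G, G, A, T, C, T)
  "TT" → prefix "TT" already present; 0 new (none)
  "TGCTTC" → prefix "TGC" already present; 3 new (T, T, C)
Total nodes = 9 + 1 + 6 + 2 + 1 + 0 + 3 + 2 + 1 + 2 + 9 + 0 + 3 = 39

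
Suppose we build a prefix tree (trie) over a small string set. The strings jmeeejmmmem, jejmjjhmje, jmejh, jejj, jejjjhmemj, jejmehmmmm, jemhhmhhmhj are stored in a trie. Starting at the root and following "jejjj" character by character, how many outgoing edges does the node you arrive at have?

1

Walk "jejjj" from the root, arriving at one node.
Distinct next characters after "jejjj": h.
That node has 1 child edge.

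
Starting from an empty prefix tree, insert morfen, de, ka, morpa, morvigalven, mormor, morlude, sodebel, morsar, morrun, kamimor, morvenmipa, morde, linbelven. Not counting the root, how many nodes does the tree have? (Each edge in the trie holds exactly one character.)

For each word, the new-node count is its length minus the longest prefix already in the trie:
  "morfen" → 6 new (m, o, r, f, e, n)
  "de" → 2 new (d, e)
  "ka" → 2 new (k, a)
  "morpa" → prefix "mor" already present; 2 new (p, a)
  "morvigalven" → prefix "mor" already present; 8 new (v, i, g, a, l, v, e, n)
  "mormor" → prefix "mor" already present; 3 new (m, o, r)
  "morlude" → prefix "mor" already present; 4 new (l, u, d, e)
  "sodebel" → 7 new (s, o, d, e, b, e, l)
  "morsar" → prefix "mor" already present; 3 new (s, a, r)
  "morrun" → prefix "mor" already present; 3 new (r, u, n)
  "kamimor" → prefix "ka" already present; 5 new (m, i, m, o, r)
  "morvenmipa" → prefix "morv" already present; 6 new (e, n, m, i, p, a)
  "morde" → prefix "mor" already present; 2 new (d, e)
  "linbelven" → 9 new (l, i, n, b, e, l, v, e, n)
Total nodes = 6 + 2 + 2 + 2 + 8 + 3 + 4 + 7 + 3 + 3 + 5 + 6 + 2 + 9 = 62

62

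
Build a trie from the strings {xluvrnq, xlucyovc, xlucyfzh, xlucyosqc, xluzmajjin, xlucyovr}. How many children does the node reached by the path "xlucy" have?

2

The children of the "xlucy" node are the distinct next characters among strings starting with "xlucy".
Characters that immediately follow "xlucy" among the stored strings: {f, o}.
That node has 2 child edges.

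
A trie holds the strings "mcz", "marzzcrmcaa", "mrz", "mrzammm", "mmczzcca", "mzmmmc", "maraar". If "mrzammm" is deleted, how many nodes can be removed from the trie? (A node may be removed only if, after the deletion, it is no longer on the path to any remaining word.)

Walk "mrzammm" from the leaf back toward the root, removing each node that no remaining word uses.
The suffix "ammm" (4 nodes) is used only by "mrzammm"; "mrz" is itself a stored word, so pruning stops there.
Nodes removed: 4

4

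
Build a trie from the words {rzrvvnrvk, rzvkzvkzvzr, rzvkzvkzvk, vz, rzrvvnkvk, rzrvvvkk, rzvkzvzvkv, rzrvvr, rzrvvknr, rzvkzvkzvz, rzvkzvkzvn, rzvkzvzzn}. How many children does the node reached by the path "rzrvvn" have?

2

Walk "rzrvvn" from the root, arriving at one node.
Distinct next characters after "rzrvvn": k, r.
That node has 2 child edges.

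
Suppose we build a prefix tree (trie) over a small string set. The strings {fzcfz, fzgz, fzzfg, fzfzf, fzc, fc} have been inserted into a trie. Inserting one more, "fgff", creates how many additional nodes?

3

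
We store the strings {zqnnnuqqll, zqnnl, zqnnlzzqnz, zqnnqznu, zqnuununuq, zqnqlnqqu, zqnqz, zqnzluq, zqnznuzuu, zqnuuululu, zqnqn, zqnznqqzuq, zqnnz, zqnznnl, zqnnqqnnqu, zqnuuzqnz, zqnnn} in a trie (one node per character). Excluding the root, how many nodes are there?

66

Trace insertions, counting only characters that open a new branch:
  "zqnnnuqqll" → 10 new (z, q, n, n, n, u, q, q, l, l)
  "zqnnl" → prefix "zqnn" already present; 1 new (l)
  "zqnnlzzqnz" → prefix "zqnnl" already present; 5 new (z, z, q, n, z)
  "zqnnqznu" → prefix "zqnn" already present; 4 new (q, z, n, u)
  "zqnuununuq" → prefix "zqn" already present; 7 new (u, u, n, u, n, u, q)
  "zqnqlnqqu" → prefix "zqn" already present; 6 new (q, l, n, q, q, u)
  "zqnqz" → prefix "zqnq" already present; 1 new (z)
  "zqnzluq" → prefix "zqn" already present; 4 new (z, l, u, q)
  "zqnznuzuu" → prefix "zqnz" already present; 5 new (n, u, z, u, u)
  "zqnuuululu" → prefix "zqnuu" already present; 5 new (u, l, u, l, u)
  "zqnqn" → prefix "zqnq" already present; 1 new (n)
  "zqnznqqzuq" → prefix "zqnzn" already present; 5 new (q, q, z, u, q)
  "zqnnz" → prefix "zqnn" already present; 1 new (z)
  "zqnznnl" → prefix "zqnzn" already present; 2 new (n, l)
  "zqnnqqnnqu" → prefix "zqnnq" already present; 5 new (q, n, n, q, u)
  "zqnuuzqnz" → prefix "zqnuu" already present; 4 new (z, q, n, z)
  "zqnnn" → prefix "zqnnn" already present; 0 new (none)
Total nodes = 10 + 1 + 5 + 4 + 7 + 6 + 1 + 4 + 5 + 5 + 1 + 5 + 1 + 2 + 5 + 4 + 0 = 66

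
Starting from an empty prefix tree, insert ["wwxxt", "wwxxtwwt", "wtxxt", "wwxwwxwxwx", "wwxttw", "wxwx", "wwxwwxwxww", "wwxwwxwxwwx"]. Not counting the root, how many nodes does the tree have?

27

Trace insertions, counting only characters that open a new branch:
  "wwxxt" → 5 new (w, w, x, x, t)
  "wwxxtwwt" → prefix "wwxxt" already present; 3 new (w, w, t)
  "wtxxt" → prefix "w" already present; 4 new (t, x, x, t)
  "wwxwwxwxwx" → prefix "wwx" already present; 7 new (w, w, x, w, x, w, x)
  "wwxttw" → prefix "wwx" already present; 3 new (t, t, w)
  "wxwx" → prefix "w" already present; 3 new (x, w, x)
  "wwxwwxwxww" → prefix "wwxwwxwxw" already present; 1 new (w)
  "wwxwwxwxwwx" → prefix "wwxwwxwxww" already present; 1 new (x)
Total nodes = 5 + 3 + 4 + 7 + 3 + 3 + 1 + 1 = 27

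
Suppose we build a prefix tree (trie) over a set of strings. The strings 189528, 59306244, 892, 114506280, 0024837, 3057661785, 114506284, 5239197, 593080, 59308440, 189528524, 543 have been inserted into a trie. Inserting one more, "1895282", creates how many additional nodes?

1

The longest prefix of "1895282" already in the trie is "189528" (length 6).
New nodes needed: |"1895282"| − 6 = 7 − 6 = 1.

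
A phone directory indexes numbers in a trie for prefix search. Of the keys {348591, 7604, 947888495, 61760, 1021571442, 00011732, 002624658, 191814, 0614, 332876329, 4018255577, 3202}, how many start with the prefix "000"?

1

Traverse to the node for "000", then collect every word in that subtree.
Words under "000": 00011732
Count: 1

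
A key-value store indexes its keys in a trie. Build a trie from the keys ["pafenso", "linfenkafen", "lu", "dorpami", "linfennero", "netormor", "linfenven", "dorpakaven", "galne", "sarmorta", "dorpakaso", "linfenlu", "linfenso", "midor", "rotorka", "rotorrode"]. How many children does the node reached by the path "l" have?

2

The children of the "l" node are the distinct next characters among strings starting with "l".
Characters that immediately follow "l" among the stored strings: {i, u}.
That node has 2 child edges.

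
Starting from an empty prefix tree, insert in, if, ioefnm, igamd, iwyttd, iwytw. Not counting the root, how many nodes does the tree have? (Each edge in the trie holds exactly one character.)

Trie structure (* marks end of a word):
(root)
└─ i
   ├─ f *
   ├─ g
   │  └─ a
   │     └─ m
   │        └─ d *
   ├─ n *
   ├─ o
   │  └─ e
   │     └─ f
   │        └─ n
   │           └─ m *
   └─ w
      └─ y
         └─ t
            ├─ t
            │  └─ d *
            └─ w *
Counting every labelled node above: 18.

18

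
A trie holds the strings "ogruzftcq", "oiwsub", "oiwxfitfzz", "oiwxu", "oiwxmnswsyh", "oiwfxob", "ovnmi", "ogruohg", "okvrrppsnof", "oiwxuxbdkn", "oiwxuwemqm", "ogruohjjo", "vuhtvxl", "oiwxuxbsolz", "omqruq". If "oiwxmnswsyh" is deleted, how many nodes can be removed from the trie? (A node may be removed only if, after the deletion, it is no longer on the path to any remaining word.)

Walk "oiwxmnswsyh" from the leaf back toward the root, removing each node that no remaining word uses.
The suffix "mnswsyh" (7 nodes) is used only by "oiwxmnswsyh"; the node for "oiwx" still has the child "f", so pruning stops there.
Nodes removed: 7

7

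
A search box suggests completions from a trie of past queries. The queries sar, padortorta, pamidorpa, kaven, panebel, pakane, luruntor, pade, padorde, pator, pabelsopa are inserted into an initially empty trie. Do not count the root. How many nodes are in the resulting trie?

55

Trace insertions, counting only characters that open a new branch:
  "sar" → 3 new (s, a, r)
  "padortorta" → 10 new (p, a, d, o, r, t, o, r, t, a)
  "pamidorpa" → prefix "pa" already present; 7 new (m, i, d, o, r, p, a)
  "kaven" → 5 new (k, a, v, e, n)
  "panebel" → prefix "pa" already present; 5 new (n, e, b, e, l)
  "pakane" → prefix "pa" already present; 4 new (k, a, n, e)
  "luruntor" → 8 new (l, u, r, u, n, t, o, r)
  "pade" → prefix "pad" already present; 1 new (e)
  "padorde" → prefix "pador" already present; 2 new (d, e)
  "pator" → prefix "pa" already present; 3 new (t, o, r)
  "pabelsopa" → prefix "pa" already present; 7 new (b, e, l, s, o, p, a)
Total nodes = 3 + 10 + 7 + 5 + 5 + 4 + 8 + 1 + 2 + 3 + 7 = 55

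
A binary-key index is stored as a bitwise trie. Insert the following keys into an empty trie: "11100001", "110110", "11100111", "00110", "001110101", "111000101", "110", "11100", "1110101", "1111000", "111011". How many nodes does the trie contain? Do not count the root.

36

Insert word by word; a character creates a node only if that edge doesn't already exist:
  "11100001" → 8 new (1, 1, 1, 0, 0, 0, 0, 1)
  "110110" → prefix "11" already present; 4 new (0, 1, 1, 0)
  "11100111" → prefix "11100" already present; 3 new (1, 1, 1)
  "00110" → 5 new (0, 0, 1, 1, 0)
  "001110101" → prefix "0011" already present; 5 new (1, 0, 1, 0, 1)
  "111000101" → prefix "111000" already present; 3 new (1, 0, 1)
  "110" → prefix "110" already present; 0 new (none)
  "11100" → prefix "11100" already present; 0 new (none)
  "1110101" → prefix "1110" already present; 3 new (1, 0, 1)
  "1111000" → prefix "111" already present; 4 new (1, 0, 0, 0)
  "111011" → prefix "11101" already present; 1 new (1)
Total nodes = 8 + 4 + 3 + 5 + 5 + 3 + 0 + 0 + 3 + 4 + 1 = 36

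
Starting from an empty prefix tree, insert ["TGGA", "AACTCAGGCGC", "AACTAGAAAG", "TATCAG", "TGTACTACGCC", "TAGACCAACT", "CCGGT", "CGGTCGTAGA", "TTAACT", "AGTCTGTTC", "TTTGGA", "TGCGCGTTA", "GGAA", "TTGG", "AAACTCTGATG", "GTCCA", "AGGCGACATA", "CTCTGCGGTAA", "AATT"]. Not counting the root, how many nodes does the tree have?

120

For each word, the new-node count is its length minus the longest prefix already in the trie:
  "TGGA" → 4 new (T, G, G, A)
  "AACTCAGGCGC" → 11 new (A, A, C, T, C, A, G, G, C, G, C)
  "AACTAGAAAG" → prefix "AACT" already present; 6 new (A, G, A, A, A, G)
  "TATCAG" → prefix "T" already present; 5 new (A, T, C, A, G)
  "TGTACTACGCC" → prefix "TG" already present; 9 new (T, A, C, T, A, C, G, C, C)
  "TAGACCAACT" → prefix "TA" already present; 8 new (G, A, C, C, A, A, C, T)
  "CCGGT" → 5 new (C, C, G, G, T)
  "CGGTCGTAGA" → prefix "C" already present; 9 new (G, G, T, C, G, T, A, G, A)
  "TTAACT" → prefix "T" already present; 5 new (T, A, A, C, T)
  "AGTCTGTTC" → prefix "A" already present; 8 new (G, T, C, T, G, T, T, C)
  "TTTGGA" → prefix "TT" already present; 4 new (T, G, G, A)
  "TGCGCGTTA" → prefix "TG" already present; 7 new (C, G, C, G, T, T, A)
  "GGAA" → 4 new (G, G, A, A)
  "TTGG" → prefix "TT" already present; 2 new (G, G)
  "AAACTCTGATG" → prefix "AA" already present; 9 new (A, C, T, C, T, G, A, T, G)
  "GTCCA" → prefix "G" already present; 4 new (T, C, C, A)
  "AGGCGACATA" → prefix "AG" already present; 8 new (G, C, G, A, C, A, T, A)
  "CTCTGCGGTAA" → prefix "C" already present; 10 new (T, C, T, G, C, G, G, T, A, A)
  "AATT" → prefix "AA" already present; 2 new (T, T)
Total nodes = 4 + 11 + 6 + 5 + 9 + 8 + 5 + 9 + 5 + 8 + 4 + 7 + 4 + 2 + 9 + 4 + 8 + 10 + 2 = 120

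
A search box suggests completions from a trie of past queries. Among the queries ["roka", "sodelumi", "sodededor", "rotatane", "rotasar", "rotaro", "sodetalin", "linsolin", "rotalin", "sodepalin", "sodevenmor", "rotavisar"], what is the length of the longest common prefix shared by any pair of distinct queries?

Look for the deepest trie node that still has at least two words in its subtree.
"rotalin" and "rotaro" agree on "rota" (4 characters) before diverging; nothing deeper is shared.
Longest shared-prefix length: 4

4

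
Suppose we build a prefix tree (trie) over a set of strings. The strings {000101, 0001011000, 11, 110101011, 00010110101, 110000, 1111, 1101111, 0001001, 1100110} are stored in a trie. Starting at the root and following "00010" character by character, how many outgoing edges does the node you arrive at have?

Walk "00010" from the root, arriving at one node.
Distinct next characters after "00010": 0, 1.
That node has 2 child edges.

2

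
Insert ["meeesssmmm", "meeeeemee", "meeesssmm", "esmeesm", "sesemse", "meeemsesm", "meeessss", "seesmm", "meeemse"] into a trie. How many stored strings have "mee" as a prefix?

Traverse to the node for "mee", then collect every word in that subtree.
Words under "mee": meeeeemee, meeemse, meeemsesm, meeesssmm, meeesssmmm, meeessss
Count: 6

6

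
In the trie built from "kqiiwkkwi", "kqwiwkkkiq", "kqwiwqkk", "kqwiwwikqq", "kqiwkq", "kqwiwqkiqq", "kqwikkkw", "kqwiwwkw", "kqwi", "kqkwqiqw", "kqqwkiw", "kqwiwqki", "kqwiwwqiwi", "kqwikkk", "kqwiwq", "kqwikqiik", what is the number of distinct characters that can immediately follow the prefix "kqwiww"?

3

Follow the path "kqwiww" to its node, then look at its outgoing edges.
Characters that immediately follow "kqwiww" among the stored strings: {i, k, q}.
That node has 3 child edges.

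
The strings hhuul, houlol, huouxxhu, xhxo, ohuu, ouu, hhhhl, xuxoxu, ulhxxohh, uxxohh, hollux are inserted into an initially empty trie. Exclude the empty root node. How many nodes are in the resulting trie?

52

Count nodes per top-level branch (shared prefixes stored once):
  'h'-branch (hhhhl, hhuul, hollux, houlol, huouxxhu): 24 nodes
  'o'-branch (ohuu, ouu): 6 nodes
  'u'-branch (ulhxxohh, uxxohh): 13 nodes
  'x'-branch (xhxo, xuxoxu): 9 nodes
Sum: 52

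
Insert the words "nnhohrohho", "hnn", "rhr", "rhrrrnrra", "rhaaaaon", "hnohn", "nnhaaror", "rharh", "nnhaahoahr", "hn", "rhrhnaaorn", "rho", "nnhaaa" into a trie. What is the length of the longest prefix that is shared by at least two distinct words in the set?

5

The deepest shared node is where two words last agree before diverging.
"nnhaaa" and "nnhaahoahr" agree on "nnhaa" (5 characters) before diverging; nothing deeper is shared.
Longest shared-prefix length: 5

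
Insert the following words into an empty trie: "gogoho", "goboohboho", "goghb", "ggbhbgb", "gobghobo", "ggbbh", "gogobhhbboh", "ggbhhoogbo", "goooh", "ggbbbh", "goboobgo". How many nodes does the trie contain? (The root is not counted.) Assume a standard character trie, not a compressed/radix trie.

50

For each word, the new-node count is its length minus the longest prefix already in the trie:
  "gogoho" → 6 new (g, o, g, o, h, o)
  "goboohboho" → prefix "go" already present; 8 new (b, o, o, h, b, o, h, o)
  "goghb" → prefix "gog" already present; 2 new (h, b)
  "ggbhbgb" → prefix "g" already present; 6 new (g, b, h, b, g, b)
  "gobghobo" → prefix "gob" already present; 5 new (g, h, o, b, o)
  "ggbbh" → prefix "ggb" already present; 2 new (b, h)
  "gogobhhbboh" → prefix "gogo" already present; 7 new (b, h, h, b, b, o, h)
  "ggbhhoogbo" → prefix "ggbh" already present; 6 new (h, o, o, g, b, o)
  "goooh" → prefix "go" already present; 3 new (o, o, h)
  "ggbbbh" → prefix "ggbb" already present; 2 new (b, h)
  "goboobgo" → prefix "goboo" already present; 3 new (b, g, o)
Total nodes = 6 + 8 + 2 + 6 + 5 + 2 + 7 + 6 + 3 + 2 + 3 = 50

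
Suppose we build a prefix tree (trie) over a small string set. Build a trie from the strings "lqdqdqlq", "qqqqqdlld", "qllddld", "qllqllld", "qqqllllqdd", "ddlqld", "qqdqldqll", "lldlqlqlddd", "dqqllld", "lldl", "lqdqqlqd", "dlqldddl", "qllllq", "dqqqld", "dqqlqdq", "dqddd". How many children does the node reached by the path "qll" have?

Walk "qll" from the root, arriving at one node.
Distinct next characters after "qll": d, l, q.
That node has 3 child edges.

3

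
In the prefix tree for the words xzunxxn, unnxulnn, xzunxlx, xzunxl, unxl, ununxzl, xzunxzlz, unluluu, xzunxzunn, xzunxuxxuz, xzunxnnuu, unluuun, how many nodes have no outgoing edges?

Leaves are exactly the stored words that no other stored word extends.
Those words: "unluluu", "unluuun", "unnxulnn", "ununxzl", "unxl", "xzunxlx", "xzunxnnuu", "xzunxuxxuz", "xzunxxn", "xzunxzlz", "xzunxzunn"
Leaf count: 11

11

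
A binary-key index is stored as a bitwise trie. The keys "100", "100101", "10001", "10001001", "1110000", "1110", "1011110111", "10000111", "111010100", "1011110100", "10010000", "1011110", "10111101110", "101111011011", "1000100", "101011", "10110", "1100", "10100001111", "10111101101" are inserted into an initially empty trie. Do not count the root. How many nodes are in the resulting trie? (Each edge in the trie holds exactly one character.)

Trace insertions, counting only characters that open a new branch:
  "100" → 3 new (1, 0, 0)
  "100101" → prefix "100" already present; 3 new (1, 0, 1)
  "10001" → prefix "100" already present; 2 new (0, 1)
  "10001001" → prefix "10001" already present; 3 new (0, 0, 1)
  "1110000" → prefix "1" already present; 6 new (1, 1, 0, 0, 0, 0)
  "1110" → prefix "1110" already present; 0 new (none)
  "1011110111" → prefix "10" already present; 8 new (1, 1, 1, 1, 0, 1, 1, 1)
  "10000111" → prefix "1000" already present; 4 new (0, 1, 1, 1)
  "111010100" → prefix "1110" already present; 5 new (1, 0, 1, 0, 0)
  "1011110100" → prefix "10111101" already present; 2 new (0, 0)
  "10010000" → prefix "10010" already present; 3 new (0, 0, 0)
  "1011110" → prefix "1011110" already present; 0 new (none)
  "10111101110" → prefix "1011110111" already present; 1 new (0)
  "101111011011" → prefix "101111011" already present; 3 new (0, 1, 1)
  "1000100" → prefix "1000100" already present; 0 new (none)
  "101011" → prefix "101" already present; 3 new (0, 1, 1)
  "10110" → prefix "1011" already present; 1 new (0)
  "1100" → prefix "11" already present; 2 new (0, 0)
  "10100001111" → prefix "1010" already present; 7 new (0, 0, 0, 1, 1, 1, 1)
  "10111101101" → prefix "10111101101" already present; 0 new (none)
Total nodes = 3 + 3 + 2 + 3 + 6 + 0 + 8 + 4 + 5 + 2 + 3 + 0 + 1 + 3 + 0 + 3 + 1 + 2 + 7 + 0 = 56

56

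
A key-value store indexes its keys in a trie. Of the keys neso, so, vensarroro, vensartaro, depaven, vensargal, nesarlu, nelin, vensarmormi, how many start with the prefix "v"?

4

Walk to "v"; the words in its subtree are exactly those with that prefix.
Matches: "vensargal", "vensarmormi", "vensarroro", "vensartaro"
Count: 4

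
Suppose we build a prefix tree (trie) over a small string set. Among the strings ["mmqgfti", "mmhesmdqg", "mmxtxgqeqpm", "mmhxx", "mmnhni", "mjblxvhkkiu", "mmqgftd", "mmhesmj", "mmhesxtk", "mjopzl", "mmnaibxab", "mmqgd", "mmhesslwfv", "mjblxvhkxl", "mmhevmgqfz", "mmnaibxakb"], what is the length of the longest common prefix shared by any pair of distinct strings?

8

Look for the deepest trie node that still has at least two words in its subtree.
"mjblxvhkkiu" and "mjblxvhkxl" agree on "mjblxvhk" (8 characters) before diverging; nothing deeper is shared.
Longest shared-prefix length: 8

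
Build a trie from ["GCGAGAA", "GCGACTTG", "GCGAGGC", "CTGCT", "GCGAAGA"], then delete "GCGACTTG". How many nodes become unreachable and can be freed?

Walk "GCGACTTG" from the leaf back toward the root, removing each node that no remaining word uses.
The suffix "CTTG" (4 nodes) is used only by "GCGACTTG"; the node for "GCGA" still has the child "G", so pruning stops there.
Nodes removed: 4

4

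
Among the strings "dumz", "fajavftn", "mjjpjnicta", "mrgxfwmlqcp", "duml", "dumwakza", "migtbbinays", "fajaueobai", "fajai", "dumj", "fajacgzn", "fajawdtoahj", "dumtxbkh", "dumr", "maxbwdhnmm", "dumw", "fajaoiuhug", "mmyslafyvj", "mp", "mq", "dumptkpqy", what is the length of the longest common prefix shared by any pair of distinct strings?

4

Look for the deepest trie node that still has at least two words in its subtree.
"dumw" and "dumwakza" agree on "dumw" (4 characters) before diverging; nothing deeper is shared.
Longest shared-prefix length: 4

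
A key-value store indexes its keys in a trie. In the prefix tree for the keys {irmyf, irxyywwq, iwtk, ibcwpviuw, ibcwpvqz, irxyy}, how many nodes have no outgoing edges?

A leaf is a node with no children — equivalently, the end of a word that is not a proper prefix of any other stored word.
Those words: "ibcwpviuw", "ibcwpvqz", "irmyf", "irxyywwq", "iwtk"
Leaf count: 5

5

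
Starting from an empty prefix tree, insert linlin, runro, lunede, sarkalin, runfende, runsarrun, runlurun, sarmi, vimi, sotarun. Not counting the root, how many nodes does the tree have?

Trace insertions, counting only characters that open a new branch:
  "linlin" → 6 new (l, i, n, l, i, n)
  "runro" → 5 new (r, u, n, r, o)
  "lunede" → prefix "l" already present; 5 new (u, n, e, d, e)
  "sarkalin" → 8 new (s, a, r, k, a, l, i, n)
  "runfende" → prefix "run" already present; 5 new (f, e, n, d, e)
  "runsarrun" → prefix "run" already present; 6 new (s, a, r, r, u, n)
  "runlurun" → prefix "run" already present; 5 new (l, u, r, u, n)
  "sarmi" → prefix "sar" already present; 2 new (m, i)
  "vimi" → 4 new (v, i, m, i)
  "sotarun" → prefix "s" already present; 6 new (o, t, a, r, u, n)
Total nodes = 6 + 5 + 5 + 8 + 5 + 6 + 5 + 2 + 4 + 6 = 52

52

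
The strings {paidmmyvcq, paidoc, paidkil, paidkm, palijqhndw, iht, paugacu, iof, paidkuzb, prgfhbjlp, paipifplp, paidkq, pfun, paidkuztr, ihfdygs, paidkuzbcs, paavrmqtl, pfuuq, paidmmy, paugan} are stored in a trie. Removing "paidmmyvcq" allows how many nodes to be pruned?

3

Walk "paidmmyvcq" from the leaf back toward the root, removing each node that no remaining word uses.
The suffix "vcq" (3 nodes) is used only by "paidmmyvcq"; "paidmmy" is itself a stored word, so pruning stops there.
Nodes removed: 3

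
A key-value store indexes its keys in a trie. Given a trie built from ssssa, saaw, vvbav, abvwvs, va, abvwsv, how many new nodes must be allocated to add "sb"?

The longest prefix of "sb" already in the trie is "s" (length 1).
So 2 − 1 = 1 new nodes.

1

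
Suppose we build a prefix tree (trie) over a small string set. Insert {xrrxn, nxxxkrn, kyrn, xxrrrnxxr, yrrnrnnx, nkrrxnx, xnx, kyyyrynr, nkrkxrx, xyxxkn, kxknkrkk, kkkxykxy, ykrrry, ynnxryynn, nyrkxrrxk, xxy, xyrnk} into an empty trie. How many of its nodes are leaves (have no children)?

Leaves are exactly the stored words that no other stored word extends.
Those words: "kkkxykxy", "kxknkrkk", "kyrn", "kyyyrynr", "nkrkxrx", "nkrrxnx", "nxxxkrn", "nyrkxrrxk", "xnx", "xrrxn", "xxrrrnxxr", "xxy", "xyrnk", "xyxxkn", "ykrrry", "ynnxryynn", "yrrnrnnx"
Leaf count: 17

17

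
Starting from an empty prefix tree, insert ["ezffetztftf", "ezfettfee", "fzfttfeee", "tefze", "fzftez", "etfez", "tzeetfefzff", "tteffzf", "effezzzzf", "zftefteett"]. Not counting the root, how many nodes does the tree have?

71

Trace insertions, counting only characters that open a new branch:
  "ezffetztftf" → 11 new (e, z, f, f, e, t, z, t, f, t, f)
  "ezfettfee" → prefix "ezf" already present; 6 new (e, t, t, f, e, e)
  "fzfttfeee" → 9 new (f, z, f, t, t, f, e, e, e)
  "tefze" → 5 new (t, e, f, z, e)
  "fzftez" → prefix "fzft" already present; 2 new (e, z)
  "etfez" → prefix "e" already present; 4 new (t, f, e, z)
  "tzeetfefzff" → prefix "t" already present; 10 new (z, e, e, t, f, e, f, z, f, f)
  "tteffzf" → prefix "t" already present; 6 new (t, e, f, f, z, f)
  "effezzzzf" → prefix "e" already present; 8 new (f, f, e, z, z, z, z, f)
  "zftefteett" → 10 new (z, f, t, e, f, t, e, e, t, t)
Total nodes = 11 + 6 + 9 + 5 + 2 + 4 + 10 + 6 + 8 + 10 = 71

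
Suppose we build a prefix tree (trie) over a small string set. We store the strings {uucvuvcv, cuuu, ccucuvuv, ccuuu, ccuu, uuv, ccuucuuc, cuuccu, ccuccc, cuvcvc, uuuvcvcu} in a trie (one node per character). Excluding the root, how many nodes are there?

41

For each word, the new-node count is its length minus the longest prefix already in the trie:
  "uucvuvcv" → 8 new (u, u, c, v, u, v, c, v)
  "cuuu" → 4 new (c, u, u, u)
  "ccucuvuv" → prefix "c" already present; 7 new (c, u, c, u, v, u, v)
  "ccuuu" → prefix "ccu" already present; 2 new (u, u)
  "ccuu" → prefix "ccuu" already present; 0 new (none)
  "uuv" → prefix "uu" already present; 1 new (v)
  "ccuucuuc" → prefix "ccuu" already present; 4 new (c, u, u, c)
  "cuuccu" → prefix "cuu" already present; 3 new (c, c, u)
  "ccuccc" → prefix "ccuc" already present; 2 new (c, c)
  "cuvcvc" → prefix "cu" already present; 4 new (v, c, v, c)
  "uuuvcvcu" → prefix "uu" already present; 6 new (u, v, c, v, c, u)
Total nodes = 8 + 4 + 7 + 2 + 0 + 1 + 4 + 3 + 2 + 4 + 6 = 41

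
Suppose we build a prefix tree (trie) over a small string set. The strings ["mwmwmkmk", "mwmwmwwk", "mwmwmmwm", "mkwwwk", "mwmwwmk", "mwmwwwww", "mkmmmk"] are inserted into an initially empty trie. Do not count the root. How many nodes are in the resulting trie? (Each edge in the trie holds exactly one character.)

29

Trie structure (* marks end of a word):
(root)
└─ m
   ├─ k
   │  ├─ m
   │  │  └─ m
   │  │     └─ m
   │  │        └─ k *
   │  └─ w
   │     └─ w
   │        └─ w
   │           └─ k *
   └─ w
      └─ m
         └─ w
            ├─ m
            │  ├─ k
            │  │  └─ m
            │  │     └─ k *
            │  ├─ m
            │  │  └─ w
            │  │     └─ m *
            │  └─ w
            │     └─ w
            │        └─ k *
            └─ w
               ├─ m
               │  └─ k *
               └─ w
                  └─ w
                     └─ w *
Counting every labelled node above: 29.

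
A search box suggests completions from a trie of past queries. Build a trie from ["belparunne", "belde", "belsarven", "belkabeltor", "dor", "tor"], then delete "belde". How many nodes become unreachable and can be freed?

2

A node on "belde"'s path can go only if nothing else ends at it or branches off below it.
The suffix "de" (2 nodes) is used only by "belde"; the node for "bel" still has the child "p", so pruning stops there.
Nodes removed: 2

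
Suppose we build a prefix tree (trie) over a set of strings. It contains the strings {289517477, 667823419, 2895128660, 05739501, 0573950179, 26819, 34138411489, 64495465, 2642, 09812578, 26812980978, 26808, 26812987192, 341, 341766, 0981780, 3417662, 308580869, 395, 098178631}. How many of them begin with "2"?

Traverse to the node for "2", then collect every word in that subtree.
Matches: "2642", "26808", "26812980978", "26812987192", "26819", "2895128660", "289517477"
Count: 7

7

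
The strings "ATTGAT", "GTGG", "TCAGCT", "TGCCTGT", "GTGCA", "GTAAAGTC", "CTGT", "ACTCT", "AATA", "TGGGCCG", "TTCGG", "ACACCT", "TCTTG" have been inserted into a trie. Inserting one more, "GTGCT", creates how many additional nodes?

The longest prefix of "GTGCT" already in the trie is "GTGC" (length 4).
Each of the 1 remaining characters creates one node.

1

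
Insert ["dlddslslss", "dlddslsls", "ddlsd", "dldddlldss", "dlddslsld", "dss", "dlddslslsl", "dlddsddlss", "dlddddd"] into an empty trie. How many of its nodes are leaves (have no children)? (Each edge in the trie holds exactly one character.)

8

A leaf is a node with no children — equivalently, the end of a word that is not a proper prefix of any other stored word.
Those words: "ddlsd", "dlddddd", "dldddlldss", "dlddsddlss", "dlddslsld", "dlddslslsl", "dlddslslss", "dss"
Leaf count: 8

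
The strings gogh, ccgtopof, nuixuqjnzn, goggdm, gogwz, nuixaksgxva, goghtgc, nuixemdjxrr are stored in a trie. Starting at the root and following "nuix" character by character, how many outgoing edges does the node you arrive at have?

3

Follow the path "nuix" to its node, then look at its outgoing edges.
Characters that immediately follow "nuix" among the stored strings: {a, e, u}.
That node has 3 child edges.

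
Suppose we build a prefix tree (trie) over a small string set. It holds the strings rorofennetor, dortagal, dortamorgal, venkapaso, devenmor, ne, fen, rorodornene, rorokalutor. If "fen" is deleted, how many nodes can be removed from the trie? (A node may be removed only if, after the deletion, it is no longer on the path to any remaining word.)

3

A node on "fen"'s path can go only if nothing else ends at it or branches off below it.
No other word shares any prefix with "fen", so all 3 of its nodes go.
Nodes removed: 3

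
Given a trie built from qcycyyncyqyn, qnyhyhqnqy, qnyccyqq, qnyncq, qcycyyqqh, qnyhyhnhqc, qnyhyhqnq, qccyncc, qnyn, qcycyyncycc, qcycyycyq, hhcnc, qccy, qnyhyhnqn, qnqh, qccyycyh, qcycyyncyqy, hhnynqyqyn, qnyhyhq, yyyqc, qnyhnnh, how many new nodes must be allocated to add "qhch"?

3

The longest prefix of "qhch" already in the trie is "q" (length 1).
So 4 − 1 = 3 new nodes.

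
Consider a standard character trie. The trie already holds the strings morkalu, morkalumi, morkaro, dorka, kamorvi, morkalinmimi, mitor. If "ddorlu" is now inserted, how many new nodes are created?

"d" is already a path in the trie; the remaining "dorlu" must be added.
So 6 − 1 = 5 new nodes.

5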